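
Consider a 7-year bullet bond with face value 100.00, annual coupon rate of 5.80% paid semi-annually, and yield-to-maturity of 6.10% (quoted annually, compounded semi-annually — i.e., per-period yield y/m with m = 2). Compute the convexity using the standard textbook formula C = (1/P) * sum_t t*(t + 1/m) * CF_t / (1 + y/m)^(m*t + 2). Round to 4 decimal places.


Coupon per period c = face * coupon_rate / m = 2.900000
Periods per year m = 2; per-period yield y/m = 0.030500
Number of cashflows N = 14
Cashflows (t years, CF_t, discount factor 1/(1+y/m)^(m*t), PV):
  t = 0.5000: CF_t = 2.900000, DF = 0.970403, PV = 2.814168
  t = 1.0000: CF_t = 2.900000, DF = 0.941681, PV = 2.730876
  t = 1.5000: CF_t = 2.900000, DF = 0.913810, PV = 2.650050
  t = 2.0000: CF_t = 2.900000, DF = 0.886764, PV = 2.571615
  t = 2.5000: CF_t = 2.900000, DF = 0.860518, PV = 2.495503
  t = 3.0000: CF_t = 2.900000, DF = 0.835049, PV = 2.421642
  t = 3.5000: CF_t = 2.900000, DF = 0.810334, PV = 2.349968
  t = 4.0000: CF_t = 2.900000, DF = 0.786350, PV = 2.280416
  t = 4.5000: CF_t = 2.900000, DF = 0.763076, PV = 2.212922
  t = 5.0000: CF_t = 2.900000, DF = 0.740491, PV = 2.147425
  t = 5.5000: CF_t = 2.900000, DF = 0.718575, PV = 2.083867
  t = 6.0000: CF_t = 2.900000, DF = 0.697307, PV = 2.022190
  t = 6.5000: CF_t = 2.900000, DF = 0.676669, PV = 1.962339
  t = 7.0000: CF_t = 102.900000, DF = 0.656641, PV = 67.568368
Price P = sum_t PV_t = 98.311350
Convexity numerator sum_t t*(t + 1/m) * CF_t / (1+y/m)^(m*t + 2):
  t = 0.5000: term = 1.325025
  t = 1.0000: term = 3.857423
  t = 1.5000: term = 7.486508
  t = 2.0000: term = 12.108212
  t = 2.5000: term = 17.624763
  t = 3.0000: term = 23.944365
  t = 3.5000: term = 30.980903
  t = 4.0000: term = 38.653653
  t = 4.5000: term = 46.887012
  t = 5.0000: term = 55.610236
  t = 5.5000: term = 64.757189
  t = 6.0000: term = 74.266107
  t = 6.5000: term = 84.079371
  t = 7.0000: term = 3340.463574
Convexity = (1/P) * sum = 3802.044340 / 98.311350 = 38.673504

Answer: Convexity = 38.6735


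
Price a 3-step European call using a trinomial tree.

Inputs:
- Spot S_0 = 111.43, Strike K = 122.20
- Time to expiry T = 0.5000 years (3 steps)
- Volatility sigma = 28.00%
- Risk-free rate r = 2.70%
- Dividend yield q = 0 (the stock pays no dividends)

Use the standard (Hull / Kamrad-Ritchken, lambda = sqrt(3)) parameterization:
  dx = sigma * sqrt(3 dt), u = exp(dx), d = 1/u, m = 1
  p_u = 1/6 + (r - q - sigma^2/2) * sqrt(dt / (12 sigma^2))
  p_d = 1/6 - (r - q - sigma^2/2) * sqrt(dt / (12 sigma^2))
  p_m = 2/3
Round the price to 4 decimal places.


dt = T/N = 0.166667; dx = sigma*sqrt(3*dt) = 0.197990
u = exp(dx) = 1.218950; d = 1/u = 0.820378
p_u = 0.161532, p_m = 0.666667, p_d = 0.171802
Discount per step: exp(-r*dt) = 0.995510
Stock lattice S(k, j) with j the centered position index:
  k=0: S(0,+0) = 111.4300
  k=1: S(1,-1) = 91.4147; S(1,+0) = 111.4300; S(1,+1) = 135.8276
  k=2: S(2,-2) = 74.9947; S(2,-1) = 91.4147; S(2,+0) = 111.4300; S(2,+1) = 135.8276; S(2,+2) = 165.5671
  k=3: S(3,-3) = 61.5240; S(3,-2) = 74.9947; S(3,-1) = 91.4147; S(3,+0) = 111.4300; S(3,+1) = 135.8276; S(3,+2) = 165.5671; S(3,+3) = 201.8180
Terminal payoffs V(N, j) = max(S_T - K, 0):
  V(3,-3) = 0.000000; V(3,-2) = 0.000000; V(3,-1) = 0.000000; V(3,+0) = 0.000000; V(3,+1) = 13.627608; V(3,+2) = 43.367073; V(3,+3) = 79.617997
Backward induction: V(k, j) = exp(-r*dt) * [p_u * V(k+1, j+1) + p_m * V(k+1, j) + p_d * V(k+1, j-1)]
  V(2,-2) = exp(-r*dt) * [p_u*0.000000 + p_m*0.000000 + p_d*0.000000] = 0.000000
  V(2,-1) = exp(-r*dt) * [p_u*0.000000 + p_m*0.000000 + p_d*0.000000] = 0.000000
  V(2,+0) = exp(-r*dt) * [p_u*13.627608 + p_m*0.000000 + p_d*0.000000] = 2.191407
  V(2,+1) = exp(-r*dt) * [p_u*43.367073 + p_m*13.627608 + p_d*0.000000] = 16.017986
  V(2,+2) = exp(-r*dt) * [p_u*79.617997 + p_m*43.367073 + p_d*13.627608] = 43.915395
  V(1,-1) = exp(-r*dt) * [p_u*2.191407 + p_m*0.000000 + p_d*0.000000] = 0.352392
  V(1,+0) = exp(-r*dt) * [p_u*16.017986 + p_m*2.191407 + p_d*0.000000] = 4.030175
  V(1,+1) = exp(-r*dt) * [p_u*43.915395 + p_m*16.017986 + p_d*2.191407] = 18.067388
  V(0,+0) = exp(-r*dt) * [p_u*18.067388 + p_m*4.030175 + p_d*0.352392] = 5.640342

Answer: Price = V(0,0) = 5.6403


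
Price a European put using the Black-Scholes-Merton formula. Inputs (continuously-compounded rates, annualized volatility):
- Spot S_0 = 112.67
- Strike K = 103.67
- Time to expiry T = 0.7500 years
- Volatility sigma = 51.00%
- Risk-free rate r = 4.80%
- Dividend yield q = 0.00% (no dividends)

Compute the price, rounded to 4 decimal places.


Answer: Price = 12.9143

Derivation:
d1 = (ln(S/K) + (r - q + 0.5*sigma^2) * T) / (sigma * sqrt(T)) = 0.49083357
d2 = d1 - sigma * sqrt(T) = 0.04916062
exp(-rT) = 0.96464029; exp(-qT) = 1.00000000
P = K * exp(-rT) * N(-d2) - S_0 * exp(-qT) * N(-d1)
N(-d1) = 0.31177208; N(-d2) = 0.48039565
P = 103.6700 * 0.96464029 * 0.48039565 - 112.6700 * 1.00000000 * 0.31177208 = 12.9143


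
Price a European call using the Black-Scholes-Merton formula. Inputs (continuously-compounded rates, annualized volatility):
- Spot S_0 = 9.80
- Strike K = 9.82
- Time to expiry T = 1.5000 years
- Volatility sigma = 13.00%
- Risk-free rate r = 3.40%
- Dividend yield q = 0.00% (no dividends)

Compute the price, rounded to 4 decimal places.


d1 = (ln(S/K) + (r - q + 0.5*sigma^2) * T) / (sigma * sqrt(T)) = 0.38712153
d2 = d1 - sigma * sqrt(T) = 0.22790469
exp(-rT) = 0.95027867; exp(-qT) = 1.00000000
C = S_0 * exp(-qT) * N(d1) - K * exp(-rT) * N(d2)
N(d1) = 0.65066688; N(d2) = 0.59013983
C = 9.8000 * 1.00000000 * 0.65066688 - 9.8200 * 0.95027867 * 0.59013983 = 0.8695

Answer: Price = 0.8695


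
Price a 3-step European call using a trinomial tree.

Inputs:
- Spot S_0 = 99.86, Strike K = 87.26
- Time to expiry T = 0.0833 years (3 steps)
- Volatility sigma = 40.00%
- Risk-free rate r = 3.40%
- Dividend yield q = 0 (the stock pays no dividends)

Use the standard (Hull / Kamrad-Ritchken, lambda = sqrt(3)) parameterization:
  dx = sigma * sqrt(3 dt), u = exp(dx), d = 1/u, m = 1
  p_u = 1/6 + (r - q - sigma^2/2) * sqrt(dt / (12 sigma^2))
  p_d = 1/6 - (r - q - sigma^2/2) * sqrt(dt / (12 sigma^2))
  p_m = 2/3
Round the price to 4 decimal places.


dt = T/N = 0.027767; dx = sigma*sqrt(3*dt) = 0.115447
u = exp(dx) = 1.122375; d = 1/u = 0.890968
p_u = 0.161135, p_m = 0.666667, p_d = 0.172199
Discount per step: exp(-r*dt) = 0.999056
Stock lattice S(k, j) with j the centered position index:
  k=0: S(0,+0) = 99.8600
  k=1: S(1,-1) = 88.9720; S(1,+0) = 99.8600; S(1,+1) = 112.0804
  k=2: S(2,-2) = 79.2712; S(2,-1) = 88.9720; S(2,+0) = 99.8600; S(2,+1) = 112.0804; S(2,+2) = 125.7962
  k=3: S(3,-3) = 70.6281; S(3,-2) = 79.2712; S(3,-1) = 88.9720; S(3,+0) = 99.8600; S(3,+1) = 112.0804; S(3,+2) = 125.7962; S(3,+3) = 141.1905
Terminal payoffs V(N, j) = max(S_T - K, 0):
  V(3,-3) = 0.000000; V(3,-2) = 0.000000; V(3,-1) = 1.712048; V(3,+0) = 12.600000; V(3,+1) = 24.820365; V(3,+2) = 38.536198; V(3,+3) = 53.930505
Backward induction: V(k, j) = exp(-r*dt) * [p_u * V(k+1, j+1) + p_m * V(k+1, j) + p_d * V(k+1, j-1)]
  V(2,-2) = exp(-r*dt) * [p_u*1.712048 + p_m*0.000000 + p_d*0.000000] = 0.275610
  V(2,-1) = exp(-r*dt) * [p_u*12.600000 + p_m*1.712048 + p_d*0.000000] = 3.168671
  V(2,+0) = exp(-r*dt) * [p_u*24.820365 + p_m*12.600000 + p_d*1.712048] = 12.682259
  V(2,+1) = exp(-r*dt) * [p_u*38.536198 + p_m*24.820365 + p_d*12.600000] = 24.902614
  V(2,+2) = exp(-r*dt) * [p_u*53.930505 + p_m*38.536198 + p_d*24.820365] = 38.618436
  V(1,-1) = exp(-r*dt) * [p_u*12.682259 + p_m*3.168671 + p_d*0.275610] = 4.199494
  V(1,+0) = exp(-r*dt) * [p_u*24.902614 + p_m*12.682259 + p_d*3.168671] = 13.000879
  V(1,+1) = exp(-r*dt) * [p_u*38.618436 + p_m*24.902614 + p_d*12.682259] = 24.984786
  V(0,+0) = exp(-r*dt) * [p_u*24.984786 + p_m*13.000879 + p_d*4.199494] = 13.403658

Answer: Price = V(0,0) = 13.4037


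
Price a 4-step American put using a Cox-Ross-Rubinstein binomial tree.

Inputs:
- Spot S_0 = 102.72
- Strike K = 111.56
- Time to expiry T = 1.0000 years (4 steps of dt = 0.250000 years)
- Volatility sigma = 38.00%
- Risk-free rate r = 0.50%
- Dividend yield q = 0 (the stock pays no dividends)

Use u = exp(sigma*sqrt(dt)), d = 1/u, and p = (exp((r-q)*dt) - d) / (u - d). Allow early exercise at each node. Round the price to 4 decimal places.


dt = T/N = 0.250000
u = exp(sigma*sqrt(dt)) = 1.209250; d = 1/u = 0.826959
p = (exp((r-q)*dt) - d) / (u - d) = 0.455914
Discount per step: exp(-r*dt) = 0.998751
Stock lattice S(k, i) with i counting down-moves:
  k=0: S(0,0) = 102.7200
  k=1: S(1,0) = 124.2141; S(1,1) = 84.9452
  k=2: S(2,0) = 150.2059; S(2,1) = 102.7200; S(2,2) = 70.2462
  k=3: S(3,0) = 181.6364; S(3,1) = 124.2141; S(3,2) = 84.9452; S(3,3) = 58.0908
  k=4: S(4,0) = 219.6437; S(4,1) = 150.2059; S(4,2) = 102.7200; S(4,3) = 70.2462; S(4,4) = 48.0387
Terminal payoffs V(N, i) = max(K - S_T, 0):
  V(4,0) = 0.000000; V(4,1) = 0.000000; V(4,2) = 8.840000; V(4,3) = 41.313756; V(4,4) = 63.521305
Backward induction: V(k, i) = exp(-r*dt) * [p * V(k+1, i) + (1-p) * V(k+1, i+1)]; then take max(V_cont, immediate exercise) for American.
  V(3,0) = exp(-r*dt) * [p*0.000000 + (1-p)*0.000000] = 0.000000; exercise = 0.000000; V(3,0) = max -> 0.000000
  V(3,1) = exp(-r*dt) * [p*0.000000 + (1-p)*8.840000] = 4.803710; exercise = 0.000000; V(3,1) = max -> 4.803710
  V(3,2) = exp(-r*dt) * [p*8.840000 + (1-p)*41.313756] = 26.475395; exercise = 26.614758; V(3,2) = max -> 26.614758
  V(3,3) = exp(-r*dt) * [p*41.313756 + (1-p)*63.521305] = 53.329864; exercise = 53.469227; V(3,3) = max -> 53.469227
  V(2,0) = exp(-r*dt) * [p*0.000000 + (1-p)*4.803710] = 2.610366; exercise = 0.000000; V(2,0) = max -> 2.610366
  V(2,1) = exp(-r*dt) * [p*4.803710 + (1-p)*26.614758] = 16.649966; exercise = 8.840000; V(2,1) = max -> 16.649966
  V(2,2) = exp(-r*dt) * [p*26.614758 + (1-p)*53.469227] = 41.174393; exercise = 41.313756; V(2,2) = max -> 41.313756
  V(1,0) = exp(-r*dt) * [p*2.610366 + (1-p)*16.649966] = 10.236310; exercise = 0.000000; V(1,0) = max -> 10.236310
  V(1,1) = exp(-r*dt) * [p*16.649966 + (1-p)*41.313756] = 30.031621; exercise = 26.614758; V(1,1) = max -> 30.031621
  V(0,0) = exp(-r*dt) * [p*10.236310 + (1-p)*30.031621] = 20.980416; exercise = 8.840000; V(0,0) = max -> 20.980416

Answer: Price = V(0,0) = 20.9804


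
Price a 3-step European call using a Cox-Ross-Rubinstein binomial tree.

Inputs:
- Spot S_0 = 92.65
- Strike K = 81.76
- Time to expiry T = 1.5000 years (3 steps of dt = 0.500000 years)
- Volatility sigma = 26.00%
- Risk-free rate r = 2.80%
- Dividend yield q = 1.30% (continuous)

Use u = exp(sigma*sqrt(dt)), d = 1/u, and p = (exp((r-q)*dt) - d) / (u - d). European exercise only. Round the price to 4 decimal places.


dt = T/N = 0.500000
u = exp(sigma*sqrt(dt)) = 1.201833; d = 1/u = 0.832062
p = (exp((r-q)*dt) - d) / (u - d) = 0.474526
Discount per step: exp(-r*dt) = 0.986098
Stock lattice S(k, i) with i counting down-moves:
  k=0: S(0,0) = 92.6500
  k=1: S(1,0) = 111.3498; S(1,1) = 77.0906
  k=2: S(2,0) = 133.8239; S(2,1) = 92.6500; S(2,2) = 64.1442
  k=3: S(3,0) = 160.8339; S(3,1) = 111.3498; S(3,2) = 77.0906; S(3,3) = 53.3720
Terminal payoffs V(N, i) = max(S_T - K, 0):
  V(3,0) = 79.073914; V(3,1) = 29.589813; V(3,2) = 0.000000; V(3,3) = 0.000000
Backward induction: V(k, i) = exp(-r*dt) * [p * V(k+1, i) + (1-p) * V(k+1, i+1)].
  V(2,0) = exp(-r*dt) * [p*79.073914 + (1-p)*29.589813] = 52.333493
  V(2,1) = exp(-r*dt) * [p*29.589813 + (1-p)*0.000000] = 13.845935
  V(2,2) = exp(-r*dt) * [p*0.000000 + (1-p)*0.000000] = 0.000000
  V(1,0) = exp(-r*dt) * [p*52.333493 + (1-p)*13.845935] = 31.662892
  V(1,1) = exp(-r*dt) * [p*13.845935 + (1-p)*0.000000] = 6.478916
  V(0,0) = exp(-r*dt) * [p*31.662892 + (1-p)*6.478916] = 18.173159

Answer: Price = V(0,0) = 18.1732


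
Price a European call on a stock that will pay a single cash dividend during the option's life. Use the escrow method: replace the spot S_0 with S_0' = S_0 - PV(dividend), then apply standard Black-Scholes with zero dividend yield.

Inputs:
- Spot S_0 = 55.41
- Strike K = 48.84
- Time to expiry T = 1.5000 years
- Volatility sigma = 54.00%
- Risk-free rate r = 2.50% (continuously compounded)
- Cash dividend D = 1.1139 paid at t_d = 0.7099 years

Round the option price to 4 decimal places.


PV(D) = D * exp(-r * t_d) = 1.1139 * 0.98240906 = 1.09430545
S_0' = S_0 - PV(D) = 55.4100 - 1.09430545 = 54.31569455
d1 = (ln(S_0'/K) + (r + sigma^2/2)*T) / (sigma*sqrt(T)) = 0.54805605
d2 = d1 - sigma*sqrt(T) = -0.11330618
exp(-rT) = 0.96319442
N(d1) = 0.70817329; N(d2) = 0.45489391
C = S_0' * N(d1) - K * exp(-rT) * N(d2) = 54.31569455 * 0.70817329 - 48.8400 * 0.96319442 * 0.45489391 = 17.0656

Answer: Price = 17.0656


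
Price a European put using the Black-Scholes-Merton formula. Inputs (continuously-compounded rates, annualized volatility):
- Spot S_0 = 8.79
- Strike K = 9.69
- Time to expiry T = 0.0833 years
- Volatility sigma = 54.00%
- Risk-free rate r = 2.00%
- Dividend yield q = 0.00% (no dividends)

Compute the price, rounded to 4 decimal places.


Answer: Price = 1.1201

Derivation:
d1 = (ln(S/K) + (r - q + 0.5*sigma^2) * T) / (sigma * sqrt(T)) = -0.53684153
d2 = d1 - sigma * sqrt(T) = -0.69269493
exp(-rT) = 0.99833539; exp(-qT) = 1.00000000
P = K * exp(-rT) * N(-d2) - S_0 * exp(-qT) * N(-d1)
N(-d1) = 0.70431146; N(-d2) = 0.75574949
P = 9.6900 * 0.99833539 * 0.75574949 - 8.7900 * 1.00000000 * 0.70431146 = 1.1201


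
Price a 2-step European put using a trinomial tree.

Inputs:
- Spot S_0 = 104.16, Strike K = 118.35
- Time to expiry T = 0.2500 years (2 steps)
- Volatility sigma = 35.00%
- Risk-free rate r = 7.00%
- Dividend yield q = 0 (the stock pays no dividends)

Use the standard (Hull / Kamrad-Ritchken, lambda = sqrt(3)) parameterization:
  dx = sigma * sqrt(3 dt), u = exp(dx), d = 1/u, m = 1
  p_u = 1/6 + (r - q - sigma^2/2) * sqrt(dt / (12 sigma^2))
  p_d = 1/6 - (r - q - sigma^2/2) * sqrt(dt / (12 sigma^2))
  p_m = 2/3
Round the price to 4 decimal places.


Answer: Price = V(0,0) = 15.6803

Derivation:
dt = T/N = 0.125000; dx = sigma*sqrt(3*dt) = 0.214330
u = exp(dx) = 1.239032; d = 1/u = 0.807082
p_u = 0.169218, p_m = 0.666667, p_d = 0.164115
Discount per step: exp(-r*dt) = 0.991288
Stock lattice S(k, j) with j the centered position index:
  k=0: S(0,+0) = 104.1600
  k=1: S(1,-1) = 84.0656; S(1,+0) = 104.1600; S(1,+1) = 129.0576
  k=2: S(2,-2) = 67.8478; S(2,-1) = 84.0656; S(2,+0) = 104.1600; S(2,+1) = 129.0576; S(2,+2) = 159.9064
Terminal payoffs V(N, j) = max(K - S_T, 0):
  V(2,-2) = 50.502165; V(2,-1) = 34.284368; V(2,+0) = 14.190000; V(2,+1) = 0.000000; V(2,+2) = 0.000000
Backward induction: V(k, j) = exp(-r*dt) * [p_u * V(k+1, j+1) + p_m * V(k+1, j) + p_d * V(k+1, j-1)]
  V(1,-1) = exp(-r*dt) * [p_u*14.190000 + p_m*34.284368 + p_d*50.502165] = 33.253377
  V(1,+0) = exp(-r*dt) * [p_u*0.000000 + p_m*14.190000 + p_d*34.284368] = 14.955151
  V(1,+1) = exp(-r*dt) * [p_u*0.000000 + p_m*0.000000 + p_d*14.190000] = 2.308505
  V(0,+0) = exp(-r*dt) * [p_u*2.308505 + p_m*14.955151 + p_d*33.253377] = 15.680319


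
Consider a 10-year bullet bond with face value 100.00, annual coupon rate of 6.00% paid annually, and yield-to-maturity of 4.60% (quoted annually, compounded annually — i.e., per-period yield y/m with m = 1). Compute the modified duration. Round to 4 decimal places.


Answer: Modified duration = 7.5791

Derivation:
Coupon per period c = face * coupon_rate / m = 6.000000
Periods per year m = 1; per-period yield y/m = 0.046000
Number of cashflows N = 10
Cashflows (t years, CF_t, discount factor 1/(1+y/m)^(m*t), PV):
  t = 1.0000: CF_t = 6.000000, DF = 0.956023, PV = 5.736138
  t = 2.0000: CF_t = 6.000000, DF = 0.913980, PV = 5.483879
  t = 3.0000: CF_t = 6.000000, DF = 0.873786, PV = 5.242714
  t = 4.0000: CF_t = 6.000000, DF = 0.835359, PV = 5.012155
  t = 5.0000: CF_t = 6.000000, DF = 0.798623, PV = 4.791735
  t = 6.0000: CF_t = 6.000000, DF = 0.763501, PV = 4.581009
  t = 7.0000: CF_t = 6.000000, DF = 0.729925, PV = 4.379550
  t = 8.0000: CF_t = 6.000000, DF = 0.697825, PV = 4.186950
  t = 9.0000: CF_t = 6.000000, DF = 0.667137, PV = 4.002820
  t = 10.0000: CF_t = 106.000000, DF = 0.637798, PV = 67.606588
Price P = sum_t PV_t = 111.023539
First compute Macaulay numerator sum_t t * PV_t:
  t * PV_t at t = 1.0000: 5.736138
  t * PV_t at t = 2.0000: 10.967758
  t * PV_t at t = 3.0000: 15.728143
  t * PV_t at t = 4.0000: 20.048621
  t * PV_t at t = 5.0000: 23.958677
  t * PV_t at t = 6.0000: 27.486054
  t * PV_t at t = 7.0000: 30.656848
  t * PV_t at t = 8.0000: 33.495600
  t * PV_t at t = 9.0000: 36.025382
  t * PV_t at t = 10.0000: 676.065883
Macaulay duration D = 880.169104 / 111.023539 = 7.927770
Modified duration = D / (1 + y/m) = 7.927770 / (1 + 0.046000) = 7.579130


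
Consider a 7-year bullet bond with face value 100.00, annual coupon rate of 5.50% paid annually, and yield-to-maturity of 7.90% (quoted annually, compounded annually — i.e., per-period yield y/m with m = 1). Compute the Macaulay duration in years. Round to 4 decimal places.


Answer: Macaulay duration = 5.9150 years

Derivation:
Coupon per period c = face * coupon_rate / m = 5.500000
Periods per year m = 1; per-period yield y/m = 0.079000
Number of cashflows N = 7
Cashflows (t years, CF_t, discount factor 1/(1+y/m)^(m*t), PV):
  t = 1.0000: CF_t = 5.500000, DF = 0.926784, PV = 5.097312
  t = 2.0000: CF_t = 5.500000, DF = 0.858929, PV = 4.724108
  t = 3.0000: CF_t = 5.500000, DF = 0.796041, PV = 4.378228
  t = 4.0000: CF_t = 5.500000, DF = 0.737758, PV = 4.057672
  t = 5.0000: CF_t = 5.500000, DF = 0.683743, PV = 3.760585
  t = 6.0000: CF_t = 5.500000, DF = 0.633682, PV = 3.485251
  t = 7.0000: CF_t = 105.500000, DF = 0.587286, PV = 61.958707
Price P = sum_t PV_t = 87.461863
Macaulay numerator sum_t t * PV_t:
  t * PV_t at t = 1.0000: 5.097312
  t * PV_t at t = 2.0000: 9.448216
  t * PV_t at t = 3.0000: 13.134683
  t * PV_t at t = 4.0000: 16.230687
  t * PV_t at t = 5.0000: 18.802927
  t * PV_t at t = 6.0000: 20.911504
  t * PV_t at t = 7.0000: 433.710950
Macaulay duration D = (sum_t t * PV_t) / P = 517.336280 / 87.461863 = 5.914993


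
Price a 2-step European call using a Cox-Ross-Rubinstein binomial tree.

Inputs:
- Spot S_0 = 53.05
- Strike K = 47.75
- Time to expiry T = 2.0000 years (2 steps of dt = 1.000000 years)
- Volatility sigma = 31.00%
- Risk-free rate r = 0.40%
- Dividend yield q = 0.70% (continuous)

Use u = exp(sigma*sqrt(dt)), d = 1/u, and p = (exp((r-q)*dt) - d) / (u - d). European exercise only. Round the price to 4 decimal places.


dt = T/N = 1.000000
u = exp(sigma*sqrt(dt)) = 1.363425; d = 1/u = 0.733447
p = (exp((r-q)*dt) - d) / (u - d) = 0.418360
Discount per step: exp(-r*dt) = 0.996008
Stock lattice S(k, i) with i counting down-moves:
  k=0: S(0,0) = 53.0500
  k=1: S(1,0) = 72.3297; S(1,1) = 38.9094
  k=2: S(2,0) = 98.6161; S(2,1) = 53.0500; S(2,2) = 28.5380
Terminal payoffs V(N, i) = max(S_T - K, 0):
  V(2,0) = 50.866133; V(2,1) = 5.300000; V(2,2) = 0.000000
Backward induction: V(k, i) = exp(-r*dt) * [p * V(k+1, i) + (1-p) * V(k+1, i+1)].
  V(1,0) = exp(-r*dt) * [p*50.866133 + (1-p)*5.300000] = 24.265781
  V(1,1) = exp(-r*dt) * [p*5.300000 + (1-p)*0.000000] = 2.208455
  V(0,0) = exp(-r*dt) * [p*24.265781 + (1-p)*2.208455] = 11.390700

Answer: Price = V(0,0) = 11.3907


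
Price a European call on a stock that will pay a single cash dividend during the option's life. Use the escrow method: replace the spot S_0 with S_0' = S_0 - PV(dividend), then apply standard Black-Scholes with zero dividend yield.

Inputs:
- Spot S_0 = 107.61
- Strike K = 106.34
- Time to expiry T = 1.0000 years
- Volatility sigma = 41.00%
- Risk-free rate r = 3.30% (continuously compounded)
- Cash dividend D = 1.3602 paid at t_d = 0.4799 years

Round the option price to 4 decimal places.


Answer: Price = 18.7303

Derivation:
PV(D) = D * exp(-r * t_d) = 1.3602 * 0.98428804 = 1.33882859
S_0' = S_0 - PV(D) = 107.6100 - 1.33882859 = 106.27117141
d1 = (ln(S_0'/K) + (r + sigma^2/2)*T) / (sigma*sqrt(T)) = 0.28390863
d2 = d1 - sigma*sqrt(T) = -0.12609137
exp(-rT) = 0.96753856
N(d1) = 0.61175980; N(d2) = 0.44982980
C = S_0' * N(d1) - K * exp(-rT) * N(d2) = 106.27117141 * 0.61175980 - 106.3400 * 0.96753856 * 0.44982980 = 18.7303


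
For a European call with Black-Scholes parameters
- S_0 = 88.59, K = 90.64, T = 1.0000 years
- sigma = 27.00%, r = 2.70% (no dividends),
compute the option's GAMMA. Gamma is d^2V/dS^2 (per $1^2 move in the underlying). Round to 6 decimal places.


Answer: Gamma = 0.016491

Derivation:
d1 = 0.1502717322; d2 = -0.1197282678
phi(d1) = 0.3944632378; exp(-qT) = 1.0000000000; exp(-rT) = 0.9733612415
Gamma = exp(-qT) * phi(d1) / (S * sigma * sqrt(T)) = 1.0000000000 * 0.3944632378 / (88.5900 * 0.2700 * 1.0000000000) = 0.016491


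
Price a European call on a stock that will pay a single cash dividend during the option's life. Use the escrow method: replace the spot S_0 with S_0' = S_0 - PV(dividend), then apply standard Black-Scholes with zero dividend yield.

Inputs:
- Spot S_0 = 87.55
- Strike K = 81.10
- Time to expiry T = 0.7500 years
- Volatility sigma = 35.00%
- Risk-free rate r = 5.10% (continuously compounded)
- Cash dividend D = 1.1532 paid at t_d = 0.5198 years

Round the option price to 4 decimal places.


PV(D) = D * exp(-r * t_d) = 1.1532 * 0.97383850 = 1.12303056
S_0' = S_0 - PV(D) = 87.5500 - 1.12303056 = 86.42696944
d1 = (ln(S_0'/K) + (r + sigma^2/2)*T) / (sigma*sqrt(T)) = 0.48762777
d2 = d1 - sigma*sqrt(T) = 0.18451888
exp(-rT) = 0.96247229
N(d1) = 0.68709324; N(d2) = 0.57319679
C = S_0' * N(d1) - K * exp(-rT) * N(d2) = 86.42696944 * 0.68709324 - 81.1000 * 0.96247229 * 0.57319679 = 14.6416

Answer: Price = 14.6416


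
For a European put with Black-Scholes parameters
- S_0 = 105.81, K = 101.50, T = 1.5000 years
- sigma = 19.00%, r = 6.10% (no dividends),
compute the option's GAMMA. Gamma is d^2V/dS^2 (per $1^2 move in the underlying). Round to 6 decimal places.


Answer: Gamma = 0.012786

Derivation:
d1 = 0.6882689490; d2 = 0.4555674234
phi(d1) = 0.3148069748; exp(-qT) = 1.0000000000; exp(-rT) = 0.9125613162
Gamma = exp(-qT) * phi(d1) / (S * sigma * sqrt(T)) = 1.0000000000 * 0.3148069748 / (105.8100 * 0.1900 * 1.2247448714) = 0.012786


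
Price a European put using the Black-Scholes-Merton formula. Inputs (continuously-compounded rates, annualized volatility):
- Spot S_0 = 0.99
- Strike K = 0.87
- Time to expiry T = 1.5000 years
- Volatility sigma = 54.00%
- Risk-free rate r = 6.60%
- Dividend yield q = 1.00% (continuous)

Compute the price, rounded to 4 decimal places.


d1 = (ln(S/K) + (r - q + 0.5*sigma^2) * T) / (sigma * sqrt(T)) = 0.65306380
d2 = d1 - sigma * sqrt(T) = -0.00829843
exp(-rT) = 0.90574271; exp(-qT) = 0.98511194
P = K * exp(-rT) * N(-d2) - S_0 * exp(-qT) * N(-d1)
N(-d1) = 0.25685757; N(-d2) = 0.50331056
P = 0.8700 * 0.90574271 * 0.50331056 - 0.9900 * 0.98511194 * 0.25685757 = 0.1461

Answer: Price = 0.1461


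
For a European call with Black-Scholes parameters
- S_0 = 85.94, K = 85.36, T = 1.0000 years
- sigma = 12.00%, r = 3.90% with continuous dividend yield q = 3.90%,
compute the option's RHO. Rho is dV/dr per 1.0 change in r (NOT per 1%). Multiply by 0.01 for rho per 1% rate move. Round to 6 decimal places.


d1 = 0.1164314279; d2 = -0.0035685721
phi(d1) = 0.3962473380; exp(-qT) = 0.9617507091; exp(-rT) = 0.9617507091
N(d2) = 0.4985763487
Rho = K*T*exp(-rT)*N(d2) = 85.3600 * 1.0000 * 0.9617507091 * 0.4985763487 = 40.930646

Answer: Rho = 40.930646


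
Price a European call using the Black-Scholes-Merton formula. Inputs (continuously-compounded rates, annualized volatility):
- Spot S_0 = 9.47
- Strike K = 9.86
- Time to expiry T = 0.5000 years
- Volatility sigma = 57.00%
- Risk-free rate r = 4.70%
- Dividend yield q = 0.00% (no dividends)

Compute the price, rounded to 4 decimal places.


d1 = (ln(S/K) + (r - q + 0.5*sigma^2) * T) / (sigma * sqrt(T)) = 0.15970128
d2 = d1 - sigma * sqrt(T) = -0.24334959
exp(-rT) = 0.97677397; exp(-qT) = 1.00000000
C = S_0 * exp(-qT) * N(d1) - K * exp(-rT) * N(d2)
N(d1) = 0.56344180; N(d2) = 0.40386730
C = 9.4700 * 1.00000000 * 0.56344180 - 9.8600 * 0.97677397 * 0.40386730 = 1.4462

Answer: Price = 1.4462


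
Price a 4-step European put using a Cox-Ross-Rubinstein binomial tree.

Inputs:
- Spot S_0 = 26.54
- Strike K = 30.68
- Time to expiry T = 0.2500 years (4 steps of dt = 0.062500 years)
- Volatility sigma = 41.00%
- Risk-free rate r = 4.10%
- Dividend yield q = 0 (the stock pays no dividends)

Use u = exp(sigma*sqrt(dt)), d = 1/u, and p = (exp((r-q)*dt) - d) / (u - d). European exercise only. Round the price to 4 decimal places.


Answer: Price = V(0,0) = 4.7902

Derivation:
dt = T/N = 0.062500
u = exp(sigma*sqrt(dt)) = 1.107937; d = 1/u = 0.902578
p = (exp((r-q)*dt) - d) / (u - d) = 0.486892
Discount per step: exp(-r*dt) = 0.997441
Stock lattice S(k, i) with i counting down-moves:
  k=0: S(0,0) = 26.5400
  k=1: S(1,0) = 29.4047; S(1,1) = 23.9544
  k=2: S(2,0) = 32.5785; S(2,1) = 26.5400; S(2,2) = 21.6207
  k=3: S(3,0) = 36.0950; S(3,1) = 29.4047; S(3,2) = 23.9544; S(3,3) = 19.5144
  k=4: S(4,0) = 39.9909; S(4,1) = 32.5785; S(4,2) = 26.5400; S(4,3) = 21.6207; S(4,4) = 17.6133
Terminal payoffs V(N, i) = max(K - S_T, 0):
  V(4,0) = 0.000000; V(4,1) = 0.000000; V(4,2) = 4.140000; V(4,3) = 9.059260; V(4,4) = 13.066722
Backward induction: V(k, i) = exp(-r*dt) * [p * V(k+1, i) + (1-p) * V(k+1, i+1)].
  V(3,0) = exp(-r*dt) * [p*0.000000 + (1-p)*0.000000] = 0.000000
  V(3,1) = exp(-r*dt) * [p*0.000000 + (1-p)*4.140000] = 2.118833
  V(3,2) = exp(-r*dt) * [p*4.140000 + (1-p)*9.059260] = 6.647059
  V(3,3) = exp(-r*dt) * [p*9.059260 + (1-p)*13.066722] = 11.087076
  V(2,0) = exp(-r*dt) * [p*0.000000 + (1-p)*2.118833] = 1.084408
  V(2,1) = exp(-r*dt) * [p*2.118833 + (1-p)*6.647059] = 4.430935
  V(2,2) = exp(-r*dt) * [p*6.647059 + (1-p)*11.087076] = 8.902427
  V(1,0) = exp(-r*dt) * [p*1.084408 + (1-p)*4.430935] = 2.794370
  V(1,1) = exp(-r*dt) * [p*4.430935 + (1-p)*8.902427] = 6.708084
  V(0,0) = exp(-r*dt) * [p*2.794370 + (1-p)*6.708084] = 4.790239


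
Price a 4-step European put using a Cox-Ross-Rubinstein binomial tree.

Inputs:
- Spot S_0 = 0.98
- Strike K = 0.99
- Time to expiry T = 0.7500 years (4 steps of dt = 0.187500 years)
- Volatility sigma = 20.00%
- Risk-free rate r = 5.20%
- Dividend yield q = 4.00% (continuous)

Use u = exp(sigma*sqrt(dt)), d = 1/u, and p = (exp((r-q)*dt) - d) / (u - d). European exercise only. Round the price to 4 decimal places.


Answer: Price = V(0,0) = 0.0640

Derivation:
dt = T/N = 0.187500
u = exp(sigma*sqrt(dt)) = 1.090463; d = 1/u = 0.917042
p = (exp((r-q)*dt) - d) / (u - d) = 0.491352
Discount per step: exp(-r*dt) = 0.990297
Stock lattice S(k, i) with i counting down-moves:
  k=0: S(0,0) = 0.9800
  k=1: S(1,0) = 1.0687; S(1,1) = 0.8987
  k=2: S(2,0) = 1.1653; S(2,1) = 0.9800; S(2,2) = 0.8241
  k=3: S(3,0) = 1.2707; S(3,1) = 1.0687; S(3,2) = 0.8987; S(3,3) = 0.7558
  k=4: S(4,0) = 1.3857; S(4,1) = 1.1653; S(4,2) = 0.9800; S(4,3) = 0.8241; S(4,4) = 0.6931
Terminal payoffs V(N, i) = max(K - S_T, 0):
  V(4,0) = 0.000000; V(4,1) = 0.000000; V(4,2) = 0.010000; V(4,3) = 0.165854; V(4,4) = 0.296922
Backward induction: V(k, i) = exp(-r*dt) * [p * V(k+1, i) + (1-p) * V(k+1, i+1)].
  V(3,0) = exp(-r*dt) * [p*0.000000 + (1-p)*0.000000] = 0.000000
  V(3,1) = exp(-r*dt) * [p*0.000000 + (1-p)*0.010000] = 0.005037
  V(3,2) = exp(-r*dt) * [p*0.010000 + (1-p)*0.165854] = 0.088409
  V(3,3) = exp(-r*dt) * [p*0.165854 + (1-p)*0.296922] = 0.230266
  V(2,0) = exp(-r*dt) * [p*0.000000 + (1-p)*0.005037] = 0.002537
  V(2,1) = exp(-r*dt) * [p*0.005037 + (1-p)*0.088409] = 0.046984
  V(2,2) = exp(-r*dt) * [p*0.088409 + (1-p)*0.230266] = 0.159006
  V(1,0) = exp(-r*dt) * [p*0.002537 + (1-p)*0.046984] = 0.024901
  V(1,1) = exp(-r*dt) * [p*0.046984 + (1-p)*0.159006] = 0.102955
  V(0,0) = exp(-r*dt) * [p*0.024901 + (1-p)*0.102955] = 0.063976


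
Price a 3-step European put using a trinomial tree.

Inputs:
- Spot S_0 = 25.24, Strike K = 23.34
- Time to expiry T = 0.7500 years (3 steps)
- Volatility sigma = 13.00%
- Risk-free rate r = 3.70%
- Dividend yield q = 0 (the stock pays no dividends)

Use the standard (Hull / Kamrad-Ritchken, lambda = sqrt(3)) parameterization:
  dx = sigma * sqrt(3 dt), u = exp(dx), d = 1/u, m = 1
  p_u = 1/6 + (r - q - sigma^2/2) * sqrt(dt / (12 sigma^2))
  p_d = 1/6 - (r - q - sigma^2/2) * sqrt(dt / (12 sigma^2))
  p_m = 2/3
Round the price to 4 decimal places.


Answer: Price = V(0,0) = 0.2719

Derivation:
dt = T/N = 0.250000; dx = sigma*sqrt(3*dt) = 0.112583
u = exp(dx) = 1.119165; d = 1/u = 0.893523
p_u = 0.198365, p_m = 0.666667, p_d = 0.134968
Discount per step: exp(-r*dt) = 0.990793
Stock lattice S(k, j) with j the centered position index:
  k=0: S(0,+0) = 25.2400
  k=1: S(1,-1) = 22.5525; S(1,+0) = 25.2400; S(1,+1) = 28.2477
  k=2: S(2,-2) = 20.1512; S(2,-1) = 22.5525; S(2,+0) = 25.2400; S(2,+1) = 28.2477; S(2,+2) = 31.6139
  k=3: S(3,-3) = 18.0056; S(3,-2) = 20.1512; S(3,-1) = 22.5525; S(3,+0) = 25.2400; S(3,+1) = 28.2477; S(3,+2) = 31.6139; S(3,+3) = 35.3812
Terminal payoffs V(N, j) = max(K - S_T, 0):
  V(3,-3) = 5.334448; V(3,-2) = 3.188808; V(3,-1) = 0.787482; V(3,+0) = 0.000000; V(3,+1) = 0.000000; V(3,+2) = 0.000000; V(3,+3) = 0.000000
Backward induction: V(k, j) = exp(-r*dt) * [p_u * V(k+1, j+1) + p_m * V(k+1, j) + p_d * V(k+1, j-1)]
  V(2,-2) = exp(-r*dt) * [p_u*0.787482 + p_m*3.188808 + p_d*5.334448] = 2.974420
  V(2,-1) = exp(-r*dt) * [p_u*0.000000 + p_m*0.787482 + p_d*3.188808] = 0.946578
  V(2,+0) = exp(-r*dt) * [p_u*0.000000 + p_m*0.000000 + p_d*0.787482] = 0.105306
  V(2,+1) = exp(-r*dt) * [p_u*0.000000 + p_m*0.000000 + p_d*0.000000] = 0.000000
  V(2,+2) = exp(-r*dt) * [p_u*0.000000 + p_m*0.000000 + p_d*0.000000] = 0.000000
  V(1,-1) = exp(-r*dt) * [p_u*0.105306 + p_m*0.946578 + p_d*2.974420] = 1.043693
  V(1,+0) = exp(-r*dt) * [p_u*0.000000 + p_m*0.105306 + p_d*0.946578] = 0.196139
  V(1,+1) = exp(-r*dt) * [p_u*0.000000 + p_m*0.000000 + p_d*0.105306] = 0.014082
  V(0,+0) = exp(-r*dt) * [p_u*0.014082 + p_m*0.196139 + p_d*1.043693] = 0.271891


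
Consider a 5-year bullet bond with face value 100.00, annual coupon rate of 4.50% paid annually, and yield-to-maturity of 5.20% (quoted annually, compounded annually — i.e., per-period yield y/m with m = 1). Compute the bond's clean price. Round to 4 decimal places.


Answer: Price = 96.9860

Derivation:
Coupon per period c = face * coupon_rate / m = 4.500000
Periods per year m = 1; per-period yield y/m = 0.052000
Number of cashflows N = 5
Cashflows (t years, CF_t, discount factor 1/(1+y/m)^(m*t), PV):
  t = 1.0000: CF_t = 4.500000, DF = 0.950570, PV = 4.277567
  t = 2.0000: CF_t = 4.500000, DF = 0.903584, PV = 4.066128
  t = 3.0000: CF_t = 4.500000, DF = 0.858920, PV = 3.865141
  t = 4.0000: CF_t = 4.500000, DF = 0.816464, PV = 3.674088
  t = 5.0000: CF_t = 104.500000, DF = 0.776106, PV = 81.103126
Price P = sum_t PV_t = 96.986049


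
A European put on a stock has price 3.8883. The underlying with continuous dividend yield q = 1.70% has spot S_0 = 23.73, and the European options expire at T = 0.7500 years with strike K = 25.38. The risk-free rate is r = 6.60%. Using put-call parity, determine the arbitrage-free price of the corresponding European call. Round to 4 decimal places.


Answer: Call price = 3.1634

Derivation:
Put-call parity: C - P = S_0 * exp(-qT) - K * exp(-rT).
S_0 * exp(-qT) = 23.7300 * 0.98733094 = 23.42936313
K * exp(-rT) = 25.3800 * 0.95170516 = 24.15427691
C = P + S*exp(-qT) - K*exp(-rT)
C = 3.8883 + 23.42936313 - 24.15427691 = 3.1634


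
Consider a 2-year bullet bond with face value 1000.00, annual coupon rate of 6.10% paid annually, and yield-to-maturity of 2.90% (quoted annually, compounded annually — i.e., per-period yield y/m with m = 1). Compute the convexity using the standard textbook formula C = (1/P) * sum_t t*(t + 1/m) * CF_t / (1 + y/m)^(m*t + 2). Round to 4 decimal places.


Coupon per period c = face * coupon_rate / m = 61.000000
Periods per year m = 1; per-period yield y/m = 0.029000
Number of cashflows N = 2
Cashflows (t years, CF_t, discount factor 1/(1+y/m)^(m*t), PV):
  t = 1.0000: CF_t = 61.000000, DF = 0.971817, PV = 59.280855
  t = 2.0000: CF_t = 1061.000000, DF = 0.944429, PV = 1002.039022
Price P = sum_t PV_t = 1061.319877
Convexity numerator sum_t t*(t + 1/m) * CF_t / (1+y/m)^(m*t + 2):
  t = 1.0000: term = 111.973101
  t = 2.0000: term = 5678.127435
Convexity = (1/P) * sum = 5790.100536 / 1061.319877 = 5.455566

Answer: Convexity = 5.4556


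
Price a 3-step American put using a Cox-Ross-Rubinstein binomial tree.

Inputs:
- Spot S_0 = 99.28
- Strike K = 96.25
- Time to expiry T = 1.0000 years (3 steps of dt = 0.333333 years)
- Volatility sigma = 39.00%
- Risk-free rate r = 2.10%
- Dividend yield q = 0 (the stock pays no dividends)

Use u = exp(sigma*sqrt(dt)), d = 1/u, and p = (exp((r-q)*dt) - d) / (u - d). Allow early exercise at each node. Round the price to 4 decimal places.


Answer: Price = V(0,0) = 13.9666

Derivation:
dt = T/N = 0.333333
u = exp(sigma*sqrt(dt)) = 1.252531; d = 1/u = 0.798383
p = (exp((r-q)*dt) - d) / (u - d) = 0.459413
Discount per step: exp(-r*dt) = 0.993024
Stock lattice S(k, i) with i counting down-moves:
  k=0: S(0,0) = 99.2800
  k=1: S(1,0) = 124.3513; S(1,1) = 79.2635
  k=2: S(2,0) = 155.7539; S(2,1) = 99.2800; S(2,2) = 63.2826
  k=3: S(3,0) = 195.0867; S(3,1) = 124.3513; S(3,2) = 79.2635; S(3,3) = 50.5238
Terminal payoffs V(N, i) = max(K - S_T, 0):
  V(3,0) = 0.000000; V(3,1) = 0.000000; V(3,2) = 16.986517; V(3,3) = 45.726209
Backward induction: V(k, i) = exp(-r*dt) * [p * V(k+1, i) + (1-p) * V(k+1, i+1)]; then take max(V_cont, immediate exercise) for American.
  V(2,0) = exp(-r*dt) * [p*0.000000 + (1-p)*0.000000] = 0.000000; exercise = 0.000000; V(2,0) = max -> 0.000000
  V(2,1) = exp(-r*dt) * [p*0.000000 + (1-p)*16.986517] = 9.118644; exercise = 0.000000; V(2,1) = max -> 9.118644
  V(2,2) = exp(-r*dt) * [p*16.986517 + (1-p)*45.726209] = 32.295970; exercise = 32.967367; V(2,2) = max -> 32.967367
  V(1,0) = exp(-r*dt) * [p*0.000000 + (1-p)*9.118644] = 4.895039; exercise = 0.000000; V(1,0) = max -> 4.895039
  V(1,1) = exp(-r*dt) * [p*9.118644 + (1-p)*32.967367] = 21.857426; exercise = 16.986517; V(1,1) = max -> 21.857426
  V(0,0) = exp(-r*dt) * [p*4.895039 + (1-p)*21.857426] = 13.966584; exercise = 0.000000; V(0,0) = max -> 13.966584


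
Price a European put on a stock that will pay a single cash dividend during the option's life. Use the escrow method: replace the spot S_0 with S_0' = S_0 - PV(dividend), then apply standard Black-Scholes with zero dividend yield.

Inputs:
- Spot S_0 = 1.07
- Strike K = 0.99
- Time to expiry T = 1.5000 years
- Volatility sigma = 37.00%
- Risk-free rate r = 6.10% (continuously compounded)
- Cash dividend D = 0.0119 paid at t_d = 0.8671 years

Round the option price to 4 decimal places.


PV(D) = D * exp(-r * t_d) = 0.0119 * 0.94848140 = 0.01128693
S_0' = S_0 - PV(D) = 1.0700 - 0.01128693 = 1.05871307
d1 = (ln(S_0'/K) + (r + sigma^2/2)*T) / (sigma*sqrt(T)) = 0.57657772
d2 = d1 - sigma*sqrt(T) = 0.12342211
exp(-rT) = 0.91256132
N(-d1) = 0.28211238; N(-d2) = 0.45088642
P = K * exp(-rT) * N(-d2) - S_0' * N(-d1) = 0.9900 * 0.91256132 * 0.45088642 - 1.05871307 * 0.28211238 = 0.1087

Answer: Price = 0.1087


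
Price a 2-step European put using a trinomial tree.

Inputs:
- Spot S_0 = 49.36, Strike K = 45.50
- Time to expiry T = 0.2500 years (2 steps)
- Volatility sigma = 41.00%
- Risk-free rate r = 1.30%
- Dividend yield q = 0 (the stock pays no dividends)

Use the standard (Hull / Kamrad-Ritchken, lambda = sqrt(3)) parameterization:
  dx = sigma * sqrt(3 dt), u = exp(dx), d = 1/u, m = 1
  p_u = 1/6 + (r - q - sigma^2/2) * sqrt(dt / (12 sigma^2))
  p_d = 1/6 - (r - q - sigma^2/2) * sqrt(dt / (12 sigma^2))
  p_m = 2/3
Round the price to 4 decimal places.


dt = T/N = 0.125000; dx = sigma*sqrt(3*dt) = 0.251073
u = exp(dx) = 1.285404; d = 1/u = 0.777966
p_u = 0.148980, p_m = 0.666667, p_d = 0.184353
Discount per step: exp(-r*dt) = 0.998376
Stock lattice S(k, j) with j the centered position index:
  k=0: S(0,+0) = 49.3600
  k=1: S(1,-1) = 38.4004; S(1,+0) = 49.3600; S(1,+1) = 63.4475
  k=2: S(2,-2) = 29.8742; S(2,-1) = 38.4004; S(2,+0) = 49.3600; S(2,+1) = 63.4475; S(2,+2) = 81.5557
Terminal payoffs V(N, j) = max(K - S_T, 0):
  V(2,-2) = 15.625807; V(2,-1) = 7.099607; V(2,+0) = 0.000000; V(2,+1) = 0.000000; V(2,+2) = 0.000000
Backward induction: V(k, j) = exp(-r*dt) * [p_u * V(k+1, j+1) + p_m * V(k+1, j) + p_d * V(k+1, j-1)]
  V(1,-1) = exp(-r*dt) * [p_u*0.000000 + p_m*7.099607 + p_d*15.625807] = 7.601378
  V(1,+0) = exp(-r*dt) * [p_u*0.000000 + p_m*0.000000 + p_d*7.099607] = 1.306711
  V(1,+1) = exp(-r*dt) * [p_u*0.000000 + p_m*0.000000 + p_d*0.000000] = 0.000000
  V(0,+0) = exp(-r*dt) * [p_u*0.000000 + p_m*1.306711 + p_d*7.601378] = 2.268790

Answer: Price = V(0,0) = 2.2688


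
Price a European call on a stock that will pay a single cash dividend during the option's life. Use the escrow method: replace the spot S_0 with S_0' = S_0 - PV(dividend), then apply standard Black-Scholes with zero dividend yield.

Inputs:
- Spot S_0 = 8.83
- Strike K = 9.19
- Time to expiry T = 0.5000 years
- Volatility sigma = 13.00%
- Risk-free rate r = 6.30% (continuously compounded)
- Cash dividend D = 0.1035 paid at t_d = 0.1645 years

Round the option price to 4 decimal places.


PV(D) = D * exp(-r * t_d) = 0.1035 * 0.98969002 = 0.10243292
S_0' = S_0 - PV(D) = 8.8300 - 0.10243292 = 8.72756708
d1 = (ln(S_0'/K) + (r + sigma^2/2)*T) / (sigma*sqrt(T)) = -0.17301587
d2 = d1 - sigma*sqrt(T) = -0.26493975
exp(-rT) = 0.96899096
N(d1) = 0.43131948; N(d2) = 0.39552794
C = S_0' * N(d1) - K * exp(-rT) * N(d2) = 8.72756708 * 0.43131948 - 9.1900 * 0.96899096 * 0.39552794 = 0.2422

Answer: Price = 0.2422


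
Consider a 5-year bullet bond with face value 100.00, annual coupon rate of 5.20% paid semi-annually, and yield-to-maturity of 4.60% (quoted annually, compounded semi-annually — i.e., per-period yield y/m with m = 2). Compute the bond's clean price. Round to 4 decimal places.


Answer: Price = 102.6530

Derivation:
Coupon per period c = face * coupon_rate / m = 2.600000
Periods per year m = 2; per-period yield y/m = 0.023000
Number of cashflows N = 10
Cashflows (t years, CF_t, discount factor 1/(1+y/m)^(m*t), PV):
  t = 0.5000: CF_t = 2.600000, DF = 0.977517, PV = 2.541544
  t = 1.0000: CF_t = 2.600000, DF = 0.955540, PV = 2.484403
  t = 1.5000: CF_t = 2.600000, DF = 0.934056, PV = 2.428547
  t = 2.0000: CF_t = 2.600000, DF = 0.913056, PV = 2.373946
  t = 2.5000: CF_t = 2.600000, DF = 0.892528, PV = 2.320573
  t = 3.0000: CF_t = 2.600000, DF = 0.872461, PV = 2.268400
  t = 3.5000: CF_t = 2.600000, DF = 0.852846, PV = 2.217399
  t = 4.0000: CF_t = 2.600000, DF = 0.833671, PV = 2.167546
  t = 4.5000: CF_t = 2.600000, DF = 0.814928, PV = 2.118813
  t = 5.0000: CF_t = 102.600000, DF = 0.796606, PV = 81.731792
Price P = sum_t PV_t = 102.652963


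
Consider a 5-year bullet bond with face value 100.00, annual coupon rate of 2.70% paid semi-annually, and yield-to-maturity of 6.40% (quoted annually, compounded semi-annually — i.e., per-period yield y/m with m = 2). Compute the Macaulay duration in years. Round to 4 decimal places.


Coupon per period c = face * coupon_rate / m = 1.350000
Periods per year m = 2; per-period yield y/m = 0.032000
Number of cashflows N = 10
Cashflows (t years, CF_t, discount factor 1/(1+y/m)^(m*t), PV):
  t = 0.5000: CF_t = 1.350000, DF = 0.968992, PV = 1.308140
  t = 1.0000: CF_t = 1.350000, DF = 0.938946, PV = 1.267577
  t = 1.5000: CF_t = 1.350000, DF = 0.909831, PV = 1.228272
  t = 2.0000: CF_t = 1.350000, DF = 0.881620, PV = 1.190186
  t = 2.5000: CF_t = 1.350000, DF = 0.854283, PV = 1.153281
  t = 3.0000: CF_t = 1.350000, DF = 0.827793, PV = 1.117521
  t = 3.5000: CF_t = 1.350000, DF = 0.802125, PV = 1.082869
  t = 4.0000: CF_t = 1.350000, DF = 0.777253, PV = 1.049292
  t = 4.5000: CF_t = 1.350000, DF = 0.753152, PV = 1.016755
  t = 5.0000: CF_t = 101.350000, DF = 0.729799, PV = 73.965088
Price P = sum_t PV_t = 84.378982
Macaulay numerator sum_t t * PV_t:
  t * PV_t at t = 0.5000: 0.654070
  t * PV_t at t = 1.0000: 1.267577
  t * PV_t at t = 1.5000: 1.842409
  t * PV_t at t = 2.0000: 2.380373
  t * PV_t at t = 2.5000: 2.883203
  t * PV_t at t = 3.0000: 3.352562
  t * PV_t at t = 3.5000: 3.790041
  t * PV_t at t = 4.0000: 4.197166
  t * PV_t at t = 4.5000: 4.575399
  t * PV_t at t = 5.0000: 369.825442
Macaulay duration D = (sum_t t * PV_t) / P = 394.768242 / 84.378982 = 4.678514

Answer: Macaulay duration = 4.6785 years
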